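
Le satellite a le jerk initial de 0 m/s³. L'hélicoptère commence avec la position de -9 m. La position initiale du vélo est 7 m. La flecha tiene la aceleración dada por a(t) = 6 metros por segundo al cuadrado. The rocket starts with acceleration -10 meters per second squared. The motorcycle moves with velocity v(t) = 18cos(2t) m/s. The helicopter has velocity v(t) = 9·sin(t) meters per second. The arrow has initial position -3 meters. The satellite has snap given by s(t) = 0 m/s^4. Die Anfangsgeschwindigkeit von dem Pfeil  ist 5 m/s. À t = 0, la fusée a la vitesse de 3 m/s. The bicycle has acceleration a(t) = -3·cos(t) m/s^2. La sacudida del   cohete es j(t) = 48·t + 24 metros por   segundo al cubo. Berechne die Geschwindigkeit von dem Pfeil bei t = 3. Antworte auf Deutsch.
Wir müssen unsere Gleichung für die Beschleunigung a(t) = 6 1-mal integrieren. Mit ∫a(t)dt und Anwendung von v(0) = 5, finden wir v(t) = 6·t + 5. Aus der Gleichung für die Geschwindigkeit v(t) = 6·t + 5, setzen wir t = 3 ein und erhalten v = 23.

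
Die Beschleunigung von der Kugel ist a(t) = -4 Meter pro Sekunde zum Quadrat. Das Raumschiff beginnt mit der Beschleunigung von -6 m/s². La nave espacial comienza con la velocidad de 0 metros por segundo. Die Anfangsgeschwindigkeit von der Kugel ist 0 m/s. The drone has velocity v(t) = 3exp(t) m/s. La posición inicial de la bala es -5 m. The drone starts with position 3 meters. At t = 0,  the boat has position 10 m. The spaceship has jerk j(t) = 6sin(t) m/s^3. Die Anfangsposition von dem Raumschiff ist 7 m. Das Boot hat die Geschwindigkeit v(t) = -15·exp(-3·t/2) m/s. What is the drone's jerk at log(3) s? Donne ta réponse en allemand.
Wir müssen unsere Gleichung für die Geschwindigkeit v(t) = 3·exp(t) 2-mal ableiten. Mit d/dt von v(t) finden wir a(t) = 3·exp(t). Die Ableitung von der Beschleunigung ergibt den Ruck: j(t) = 3·exp(t). Mit j(t) = 3·exp(t) und Einsetzen von t = log(3), finden wir j = 9.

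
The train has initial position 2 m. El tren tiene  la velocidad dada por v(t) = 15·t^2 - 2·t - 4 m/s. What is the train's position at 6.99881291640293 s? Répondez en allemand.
Wir müssen unsere Gleichung für die Geschwindigkeit v(t) = 15·t^2 - 2·t - 4 1-mal integrieren. Die Stammfunktion von der Geschwindigkeit ist die Position. Mit x(0) = 2 erhalten wir x(t) = 5·t^3 - t^2 - 4·t + 2. Aus der Gleichung für die Position x(t) = 5·t^3 - t^2 - 4·t + 2, setzen wir t = 6.99881291640293 ein und erhalten x = 1639.14900760595.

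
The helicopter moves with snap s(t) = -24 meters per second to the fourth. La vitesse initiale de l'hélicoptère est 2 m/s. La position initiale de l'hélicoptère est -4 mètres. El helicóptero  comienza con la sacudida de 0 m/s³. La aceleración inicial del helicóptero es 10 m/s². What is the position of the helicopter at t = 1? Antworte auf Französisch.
Pour résoudre ceci, nous devons prendre 4 primitives de notre équation du snap s(t) = -24. La primitive du snap, avec j(0) = 0, donne le jerk: j(t) = -24·t. En prenant ∫j(t)dt et en appliquant a(0) = 10, nous trouvons a(t) = 10 - 12·t^2. L'intégrale de l'accélération, avec v(0) = 2, donne la vitesse: v(t) = -4·t^3 + 10·t + 2. L'intégrale de la vitesse, avec x(0) = -4, donne la position: x(t) = -t^4 + 5·t^2 + 2·t - 4. Nous avons la position x(t) = -t^4 + 5·t^2 + 2·t - 4. En substituant t = 1: x(1) = 2.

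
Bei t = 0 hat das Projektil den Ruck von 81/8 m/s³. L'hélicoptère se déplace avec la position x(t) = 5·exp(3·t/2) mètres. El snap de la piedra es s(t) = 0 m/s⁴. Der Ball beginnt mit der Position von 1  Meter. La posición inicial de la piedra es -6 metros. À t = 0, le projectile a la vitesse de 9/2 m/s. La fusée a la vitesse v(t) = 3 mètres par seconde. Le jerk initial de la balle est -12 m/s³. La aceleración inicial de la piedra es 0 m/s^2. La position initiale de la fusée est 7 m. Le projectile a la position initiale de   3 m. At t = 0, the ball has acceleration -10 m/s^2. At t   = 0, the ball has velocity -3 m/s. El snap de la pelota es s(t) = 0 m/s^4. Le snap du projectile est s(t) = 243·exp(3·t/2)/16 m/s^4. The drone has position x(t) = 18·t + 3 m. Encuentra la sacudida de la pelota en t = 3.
Debemos encontrar la integral de nuestra ecuación del snap s(t) = 0 1 vez. Integrando el snap y usando la condición inicial j(0) = -12, obtenemos j(t) = -12. Tenemos la sacudida j(t) = -12. Sustituyendo t = 3: j(3) = -12.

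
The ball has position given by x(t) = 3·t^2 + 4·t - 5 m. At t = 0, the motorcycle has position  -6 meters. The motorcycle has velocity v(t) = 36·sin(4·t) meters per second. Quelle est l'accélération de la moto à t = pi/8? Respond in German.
Wir müssen unsere Gleichung für die Geschwindigkeit v(t) = 36·sin(4·t) 1-mal ableiten. Mit d/dt von v(t) finden wir a(t) = 144·cos(4·t). Wir haben die Beschleunigung a(t) = 144·cos(4·t). Durch Einsetzen von t = pi/8: a(pi/8) = 0.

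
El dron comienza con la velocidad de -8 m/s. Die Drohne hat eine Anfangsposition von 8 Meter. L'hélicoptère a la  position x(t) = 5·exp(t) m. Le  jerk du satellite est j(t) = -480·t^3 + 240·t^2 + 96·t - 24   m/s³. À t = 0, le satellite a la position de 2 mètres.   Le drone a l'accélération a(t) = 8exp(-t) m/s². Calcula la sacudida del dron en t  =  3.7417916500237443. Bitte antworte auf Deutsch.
Ausgehend von der Beschleunigung a(t) = 8·exp(-t), nehmen wir 1 Ableitung. Mit d/dt von a(t) finden wir j(t) = -8·exp(-t). Wir haben den Ruck j(t) = -8·exp(-t). Durch Einsetzen von t = 3.7417916500237443: j(3.7417916500237443) = -0.189692657556471.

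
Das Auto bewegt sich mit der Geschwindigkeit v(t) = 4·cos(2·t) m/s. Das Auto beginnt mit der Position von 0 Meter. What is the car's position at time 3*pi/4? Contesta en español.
Debemos encontrar la antiderivada de nuestra ecuación de la velocidad v(t) = 4·cos(2·t) 1 vez. La antiderivada de la velocidad, con x(0) = 0, da la posición: x(t) = 2·sin(2·t). Usando x(t) = 2·sin(2·t) y sustituyendo t = 3*pi/4, encontramos x = -2.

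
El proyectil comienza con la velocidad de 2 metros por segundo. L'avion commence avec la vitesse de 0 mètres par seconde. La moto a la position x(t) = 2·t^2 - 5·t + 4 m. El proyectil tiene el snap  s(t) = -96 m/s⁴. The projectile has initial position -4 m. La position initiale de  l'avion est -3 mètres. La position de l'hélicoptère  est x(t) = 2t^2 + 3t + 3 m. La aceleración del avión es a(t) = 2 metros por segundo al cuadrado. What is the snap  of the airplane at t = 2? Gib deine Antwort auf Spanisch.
Partiendo de la aceleración a(t) = 2, tomamos 2 derivadas. Derivando la aceleración, obtenemos la sacudida: j(t) = 0. Tomando d/dt de j(t), encontramos s(t) = 0. Tenemos el snap s(t) = 0. Sustituyendo t = 2: s(2) = 0.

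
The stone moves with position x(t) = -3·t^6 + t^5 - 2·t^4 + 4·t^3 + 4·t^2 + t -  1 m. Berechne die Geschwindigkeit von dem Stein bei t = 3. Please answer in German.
Ausgehend von der Position x(t) = -3·t^6 + t^5 - 2·t^4 + 4·t^3 + 4·t^2 + t - 1, nehmen wir 1 Ableitung. Mit d/dt von x(t) finden wir v(t) = -18·t^5 + 5·t^4 - 8·t^3 + 12·t^2 + 8·t + 1. Aus der Gleichung für die Geschwindigkeit v(t) = -18·t^5 + 5·t^4 - 8·t^3 + 12·t^2 + 8·t + 1, setzen wir t = 3 ein und erhalten v = -4052.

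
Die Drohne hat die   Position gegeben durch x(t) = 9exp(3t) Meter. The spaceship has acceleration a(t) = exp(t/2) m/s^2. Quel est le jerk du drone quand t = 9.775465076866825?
Pour résoudre ceci, nous devons prendre 3 dérivées de notre équation de la position x(t) = 9·exp(3·t). En prenant d/dt de x(t), nous trouvons v(t) = 27·exp(3·t). En dérivant la vitesse, nous obtenons l'accélération: a(t) = 81·exp(3·t). La dérivée de l'accélération donne le jerk: j(t) = 243·exp(3·t). En utilisant j(t) = 243·exp(3·t) et en substituant t = 9.775465076866825, nous trouvons j = 1.32403021603134E+15.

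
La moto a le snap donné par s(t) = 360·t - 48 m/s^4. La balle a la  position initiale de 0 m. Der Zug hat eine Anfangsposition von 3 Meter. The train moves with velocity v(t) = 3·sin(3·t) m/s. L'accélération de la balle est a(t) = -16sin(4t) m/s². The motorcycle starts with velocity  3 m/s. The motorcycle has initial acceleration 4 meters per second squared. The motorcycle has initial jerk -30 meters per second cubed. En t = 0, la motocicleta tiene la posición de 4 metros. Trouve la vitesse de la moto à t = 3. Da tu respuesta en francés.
Nous devons trouver la primitive de notre équation du snap s(t) = 360·t - 48 3 fois. En prenant ∫s(t)dt et en appliquant j(0) = -30, nous trouvons j(t) = 180·t^2 - 48·t - 30. La primitive du jerk est l'accélération. En utilisant a(0) = 4, nous obtenons a(t) = 60·t^3 - 24·t^2 - 30·t + 4. La primitive de l'accélération est la vitesse. En utilisant v(0) = 3, nous obtenons v(t) = 15·t^4 - 8·t^3 - 15·t^2 + 4·t + 3. En utilisant v(t) = 15·t^4 - 8·t^3 - 15·t^2 + 4·t + 3 et en substituant t = 3, nous trouvons v = 879.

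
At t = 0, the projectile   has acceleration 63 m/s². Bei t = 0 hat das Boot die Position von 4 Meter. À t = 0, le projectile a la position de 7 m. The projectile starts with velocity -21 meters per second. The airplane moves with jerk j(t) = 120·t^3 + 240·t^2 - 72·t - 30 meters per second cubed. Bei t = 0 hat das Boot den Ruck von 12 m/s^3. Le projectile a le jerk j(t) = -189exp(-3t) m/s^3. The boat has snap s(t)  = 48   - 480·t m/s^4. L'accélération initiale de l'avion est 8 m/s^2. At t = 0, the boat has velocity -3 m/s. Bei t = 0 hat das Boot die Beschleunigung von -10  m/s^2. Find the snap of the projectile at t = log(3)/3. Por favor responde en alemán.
Um dies zu lösen, müssen wir 1 Ableitung unserer Gleichung für den Ruck j(t) = -189·exp(-3·t) nehmen. Mit d/dt von j(t) finden wir s(t) = 567·exp(-3·t). Wir haben den Snap s(t) = 567·exp(-3·t). Durch Einsetzen von t = log(3)/3: s(log(3)/3) = 189.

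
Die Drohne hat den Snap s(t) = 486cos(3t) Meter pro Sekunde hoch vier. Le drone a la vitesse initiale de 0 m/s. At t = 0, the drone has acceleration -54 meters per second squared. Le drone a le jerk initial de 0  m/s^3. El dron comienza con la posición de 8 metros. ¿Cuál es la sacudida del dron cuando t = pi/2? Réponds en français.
En partant du snap s(t) = 486·cos(3·t), nous prenons 1 primitive. La primitive du snap est le jerk. En utilisant j(0) = 0, nous obtenons j(t) = 162·sin(3·t). En utilisant j(t) = 162·sin(3·t) et en substituant t = pi/2, nous trouvons j = -162.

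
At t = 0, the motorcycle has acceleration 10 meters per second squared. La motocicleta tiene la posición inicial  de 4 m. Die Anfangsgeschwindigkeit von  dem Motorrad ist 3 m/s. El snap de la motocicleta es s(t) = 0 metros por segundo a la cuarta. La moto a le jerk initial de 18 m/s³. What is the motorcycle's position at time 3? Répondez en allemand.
Wir müssen unsere Gleichung für den Snap s(t) = 0 4-mal integrieren. Durch Integration von dem Snap und Verwendung der Anfangsbedingung j(0) = 18, erhalten wir j(t) = 18. Mit ∫j(t)dt und Anwendung von a(0) = 10, finden wir a(t) = 18·t + 10. Durch Integration von der Beschleunigung und Verwendung der Anfangsbedingung v(0) = 3, erhalten wir v(t) = 9·t^2 + 10·t + 3. Mit ∫v(t)dt und Anwendung von x(0) = 4, finden wir x(t) = 3·t^3 + 5·t^2 + 3·t + 4. Mit x(t) = 3·t^3 + 5·t^2 + 3·t + 4 und Einsetzen von t = 3, finden wir x = 139.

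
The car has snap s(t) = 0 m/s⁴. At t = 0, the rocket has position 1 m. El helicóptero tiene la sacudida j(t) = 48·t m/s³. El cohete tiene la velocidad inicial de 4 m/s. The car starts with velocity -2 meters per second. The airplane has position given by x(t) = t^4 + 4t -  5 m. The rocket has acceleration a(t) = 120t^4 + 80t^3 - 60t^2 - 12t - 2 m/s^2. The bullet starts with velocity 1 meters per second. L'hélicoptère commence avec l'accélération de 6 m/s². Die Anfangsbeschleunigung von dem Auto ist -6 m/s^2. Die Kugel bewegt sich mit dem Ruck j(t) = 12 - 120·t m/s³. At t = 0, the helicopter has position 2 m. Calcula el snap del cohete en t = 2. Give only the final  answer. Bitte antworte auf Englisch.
The answer is 6600.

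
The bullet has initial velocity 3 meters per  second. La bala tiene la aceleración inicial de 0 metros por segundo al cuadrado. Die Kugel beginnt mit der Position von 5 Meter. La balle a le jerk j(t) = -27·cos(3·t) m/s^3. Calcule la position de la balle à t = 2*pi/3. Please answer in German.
Wir müssen unsere Gleichung für den Ruck j(t) = -27·cos(3·t) 3-mal integrieren. Mit ∫j(t)dt und Anwendung von a(0) = 0, finden wir a(t) = -9·sin(3·t). Das Integral von der Beschleunigung, mit v(0) = 3, ergibt die Geschwindigkeit: v(t) = 3·cos(3·t). Das Integral von der Geschwindigkeit ist die Position. Mit x(0) = 5 erhalten wir x(t) = sin(3·t) + 5. Mit x(t) = sin(3·t) + 5 und Einsetzen von t = 2*pi/3, finden wir x = 5.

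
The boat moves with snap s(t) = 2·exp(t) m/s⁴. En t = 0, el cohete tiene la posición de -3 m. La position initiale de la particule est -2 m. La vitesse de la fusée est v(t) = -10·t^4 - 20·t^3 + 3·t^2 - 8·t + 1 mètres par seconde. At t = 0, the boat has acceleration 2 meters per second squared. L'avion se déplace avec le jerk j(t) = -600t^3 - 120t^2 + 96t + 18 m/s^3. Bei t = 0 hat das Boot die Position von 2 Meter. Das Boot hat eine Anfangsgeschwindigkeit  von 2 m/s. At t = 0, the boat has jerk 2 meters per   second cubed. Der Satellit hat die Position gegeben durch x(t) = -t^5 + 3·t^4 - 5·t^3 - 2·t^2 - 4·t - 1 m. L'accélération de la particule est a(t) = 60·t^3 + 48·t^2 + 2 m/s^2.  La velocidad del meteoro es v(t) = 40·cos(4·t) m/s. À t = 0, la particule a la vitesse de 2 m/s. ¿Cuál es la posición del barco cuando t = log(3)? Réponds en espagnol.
Para resolver esto, necesitamos tomar 4 antiderivadas de nuestra ecuación del snap s(t) = 2·exp(t). Tomando ∫s(t)dt y aplicando j(0) = 2, encontramos j(t) = 2·exp(t). Integrando la sacudida y usando la condición inicial a(0) = 2, obtenemos a(t) = 2·exp(t). La antiderivada de la aceleración, con v(0) = 2, da la velocidad: v(t) = 2·exp(t). Integrando la velocidad y usando la condición inicial x(0) = 2, obtenemos x(t) = 2·exp(t). Tenemos la posición x(t) = 2·exp(t). Sustituyendo t = log(3): x(log(3)) = 6.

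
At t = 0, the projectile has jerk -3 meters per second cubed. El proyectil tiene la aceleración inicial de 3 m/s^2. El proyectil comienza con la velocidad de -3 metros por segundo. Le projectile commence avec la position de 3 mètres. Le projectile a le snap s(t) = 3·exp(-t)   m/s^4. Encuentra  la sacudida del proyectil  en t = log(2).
Debemos encontrar la integral de nuestra ecuación del snap s(t) = 3·exp(-t) 1 vez. Integrando el snap y usando la condición inicial j(0) = -3, obtenemos j(t) = -3·exp(-t). Tenemos la sacudida j(t) = -3·exp(-t). Sustituyendo t = log(2): j(log(2)) = -3/2.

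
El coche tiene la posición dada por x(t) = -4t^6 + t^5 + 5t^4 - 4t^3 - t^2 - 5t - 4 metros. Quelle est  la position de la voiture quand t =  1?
En utilisant x(t) = -4·t^6 + t^5 + 5·t^4 - 4·t^3 - t^2 - 5·t - 4 et en substituant t = 1, nous trouvons x = -12.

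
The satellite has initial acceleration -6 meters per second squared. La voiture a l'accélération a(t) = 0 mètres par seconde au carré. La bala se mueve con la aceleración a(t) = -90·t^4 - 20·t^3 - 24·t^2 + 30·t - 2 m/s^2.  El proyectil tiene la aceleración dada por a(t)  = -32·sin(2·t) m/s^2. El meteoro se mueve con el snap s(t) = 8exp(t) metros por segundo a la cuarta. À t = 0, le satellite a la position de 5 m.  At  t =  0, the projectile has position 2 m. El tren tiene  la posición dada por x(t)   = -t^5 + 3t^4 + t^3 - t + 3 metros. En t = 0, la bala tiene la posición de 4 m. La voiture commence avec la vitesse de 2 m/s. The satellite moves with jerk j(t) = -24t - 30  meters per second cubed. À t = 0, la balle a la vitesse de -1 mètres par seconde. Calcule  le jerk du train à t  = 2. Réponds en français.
Pour résoudre ceci, nous devons prendre 3 dérivées de notre équation de la position x(t) = -t^5 + 3·t^4 + t^3 - t + 3. En prenant d/dt de x(t), nous trouvons v(t) = -5·t^4 + 12·t^3 + 3·t^2 - 1. La dérivée de la vitesse donne l'accélération: a(t) = -20·t^3 + 36·t^2 + 6·t. En dérivant l'accélération, nous obtenons le jerk: j(t) = -60·t^2 + 72·t + 6. De l'équation du jerk j(t) = -60·t^2 + 72·t + 6, nous substituons t = 2 pour obtenir j = -90.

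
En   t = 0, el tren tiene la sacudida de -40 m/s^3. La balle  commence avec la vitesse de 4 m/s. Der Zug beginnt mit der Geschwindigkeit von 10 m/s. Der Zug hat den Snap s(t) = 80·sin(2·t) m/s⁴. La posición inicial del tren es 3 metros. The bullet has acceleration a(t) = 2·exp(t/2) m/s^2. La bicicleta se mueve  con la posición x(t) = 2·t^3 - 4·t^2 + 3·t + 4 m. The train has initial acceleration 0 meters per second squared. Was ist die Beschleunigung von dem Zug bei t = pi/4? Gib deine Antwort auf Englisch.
We must find the integral of our snap equation s(t) = 80·sin(2·t) 2 times. Finding the antiderivative of s(t) and using j(0) = -40: j(t) = -40·cos(2·t). Integrating jerk and using the initial condition a(0) = 0, we get a(t) = -20·sin(2·t). From the given acceleration equation a(t) = -20·sin(2·t), we substitute t = pi/4 to get a = -20.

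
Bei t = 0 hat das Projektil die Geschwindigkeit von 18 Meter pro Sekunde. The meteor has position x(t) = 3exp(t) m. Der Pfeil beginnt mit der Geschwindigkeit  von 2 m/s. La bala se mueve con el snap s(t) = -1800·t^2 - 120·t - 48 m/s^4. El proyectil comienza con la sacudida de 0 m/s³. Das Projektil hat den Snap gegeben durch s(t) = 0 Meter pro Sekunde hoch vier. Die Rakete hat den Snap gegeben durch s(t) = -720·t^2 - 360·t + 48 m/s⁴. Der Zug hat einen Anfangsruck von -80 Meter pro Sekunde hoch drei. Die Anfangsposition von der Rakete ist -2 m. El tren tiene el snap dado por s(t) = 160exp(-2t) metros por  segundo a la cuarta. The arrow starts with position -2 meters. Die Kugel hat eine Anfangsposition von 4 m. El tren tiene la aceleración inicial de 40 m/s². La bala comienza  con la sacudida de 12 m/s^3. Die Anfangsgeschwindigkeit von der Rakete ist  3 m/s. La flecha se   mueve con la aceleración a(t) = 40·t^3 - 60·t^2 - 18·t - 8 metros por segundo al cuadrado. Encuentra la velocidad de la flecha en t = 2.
Necesitamos integrar nuestra ecuación de la aceleración a(t) = 40·t^3 - 60·t^2 - 18·t - 8 1 vez. La integral de la aceleración es la velocidad. Usando v(0) = 2, obtenemos v(t) = 10·t^4 - 20·t^3 - 9·t^2 - 8·t + 2. Tenemos la velocidad v(t) = 10·t^4 - 20·t^3 - 9·t^2 - 8·t + 2. Sustituyendo t = 2: v(2) = -50.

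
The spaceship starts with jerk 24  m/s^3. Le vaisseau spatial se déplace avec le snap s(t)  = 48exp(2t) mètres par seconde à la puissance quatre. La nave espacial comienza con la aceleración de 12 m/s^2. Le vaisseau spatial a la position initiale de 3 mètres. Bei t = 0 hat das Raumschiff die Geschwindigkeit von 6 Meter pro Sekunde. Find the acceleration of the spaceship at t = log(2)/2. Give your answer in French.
Nous devons intégrer notre équation du snap s(t) = 48·exp(2·t) 2 fois. En intégrant le snap et en utilisant la condition initiale j(0) = 24, nous obtenons j(t) = 24·exp(2·t). L'intégrale du jerk, avec a(0) = 12, donne l'accélération: a(t) = 12·exp(2·t). De l'équation de l'accélération a(t) = 12·exp(2·t), nous substituons t = log(2)/2 pour obtenir a = 24.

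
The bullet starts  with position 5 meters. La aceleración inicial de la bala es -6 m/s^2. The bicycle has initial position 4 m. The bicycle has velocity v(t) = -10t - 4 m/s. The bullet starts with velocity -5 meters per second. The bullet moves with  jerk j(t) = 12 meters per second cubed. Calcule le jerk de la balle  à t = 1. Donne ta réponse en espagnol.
Usando j(t) = 12 y sustituyendo t = 1, encontramos j = 12.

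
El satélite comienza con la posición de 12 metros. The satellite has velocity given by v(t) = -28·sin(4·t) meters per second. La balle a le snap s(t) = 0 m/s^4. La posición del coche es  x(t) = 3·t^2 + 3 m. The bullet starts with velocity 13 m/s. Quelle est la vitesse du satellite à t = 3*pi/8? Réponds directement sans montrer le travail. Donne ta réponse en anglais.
The velocity at t = 3*pi/8 is v = 28.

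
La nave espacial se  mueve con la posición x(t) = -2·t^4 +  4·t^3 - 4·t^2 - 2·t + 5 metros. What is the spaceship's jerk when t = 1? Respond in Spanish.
Partiendo de la posición x(t) = -2·t^4 + 4·t^3 - 4·t^2 - 2·t + 5, tomamos 3 derivadas. Derivando la posición, obtenemos la velocidad: v(t) = -8·t^3 + 12·t^2 - 8·t - 2. Derivando la velocidad, obtenemos la aceleración: a(t) = -24·t^2 + 24·t - 8. La derivada de la aceleración da la sacudida: j(t) = 24 - 48·t. Usando j(t) = 24 - 48·t y sustituyendo t = 1, encontramos j = -24.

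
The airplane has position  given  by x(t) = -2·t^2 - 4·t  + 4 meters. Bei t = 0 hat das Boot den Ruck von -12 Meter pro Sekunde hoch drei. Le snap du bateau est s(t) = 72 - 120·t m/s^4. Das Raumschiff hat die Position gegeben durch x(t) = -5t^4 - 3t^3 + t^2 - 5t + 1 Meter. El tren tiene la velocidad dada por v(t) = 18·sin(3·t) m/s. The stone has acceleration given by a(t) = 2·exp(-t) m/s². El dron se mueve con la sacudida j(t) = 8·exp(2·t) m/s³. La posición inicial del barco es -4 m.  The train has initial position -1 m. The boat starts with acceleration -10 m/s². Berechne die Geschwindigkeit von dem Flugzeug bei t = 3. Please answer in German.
Um dies zu lösen, müssen wir 1 Ableitung unserer Gleichung für die Position x(t) = -2·t^2 - 4·t + 4 nehmen. Die Ableitung von der Position ergibt die Geschwindigkeit: v(t) = -4·t - 4. Wir haben die Geschwindigkeit v(t) = -4·t - 4. Durch Einsetzen von t = 3: v(3) = -16.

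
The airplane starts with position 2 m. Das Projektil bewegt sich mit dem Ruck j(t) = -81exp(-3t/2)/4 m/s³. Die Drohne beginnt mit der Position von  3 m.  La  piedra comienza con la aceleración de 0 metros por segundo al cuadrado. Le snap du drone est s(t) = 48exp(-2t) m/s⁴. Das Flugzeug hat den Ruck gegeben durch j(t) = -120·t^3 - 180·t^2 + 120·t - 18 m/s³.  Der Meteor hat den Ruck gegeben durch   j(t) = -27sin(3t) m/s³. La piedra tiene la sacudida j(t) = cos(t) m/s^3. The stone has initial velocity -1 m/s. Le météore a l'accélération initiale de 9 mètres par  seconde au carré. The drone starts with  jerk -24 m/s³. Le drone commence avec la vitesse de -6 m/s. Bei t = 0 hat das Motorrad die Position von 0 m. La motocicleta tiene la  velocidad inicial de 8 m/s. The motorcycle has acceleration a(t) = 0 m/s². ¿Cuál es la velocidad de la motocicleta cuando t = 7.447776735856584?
Necesitamos integrar nuestra ecuación de la aceleración a(t) = 0 1 vez. Integrando la aceleración y usando la condición inicial v(0) = 8, obtenemos v(t) = 8. Tenemos la velocidad v(t) = 8. Sustituyendo t = 7.447776735856584: v(7.447776735856584) = 8.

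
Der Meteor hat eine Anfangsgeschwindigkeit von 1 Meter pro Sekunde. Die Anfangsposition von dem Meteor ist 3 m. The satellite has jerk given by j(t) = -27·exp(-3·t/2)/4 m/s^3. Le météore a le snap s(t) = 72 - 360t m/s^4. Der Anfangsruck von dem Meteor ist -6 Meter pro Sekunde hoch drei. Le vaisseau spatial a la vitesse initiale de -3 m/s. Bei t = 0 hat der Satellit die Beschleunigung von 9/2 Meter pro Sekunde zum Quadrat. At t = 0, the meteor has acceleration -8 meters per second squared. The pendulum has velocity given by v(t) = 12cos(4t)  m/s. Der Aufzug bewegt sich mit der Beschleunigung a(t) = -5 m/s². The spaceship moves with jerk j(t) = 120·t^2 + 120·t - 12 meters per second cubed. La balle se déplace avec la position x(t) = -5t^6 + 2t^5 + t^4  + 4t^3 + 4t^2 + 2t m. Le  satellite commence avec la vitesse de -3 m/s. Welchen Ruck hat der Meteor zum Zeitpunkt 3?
Wir müssen die Stammfunktion unserer Gleichung für den Snap s(t) = 72 - 360·t 1-mal finden. Durch Integration von dem Snap und Verwendung der Anfangsbedingung j(0) = -6, erhalten wir j(t) = -180·t^2 + 72·t - 6. Aus der Gleichung für den Ruck j(t) = -180·t^2 + 72·t - 6, setzen wir t = 3 ein und erhalten j = -1410.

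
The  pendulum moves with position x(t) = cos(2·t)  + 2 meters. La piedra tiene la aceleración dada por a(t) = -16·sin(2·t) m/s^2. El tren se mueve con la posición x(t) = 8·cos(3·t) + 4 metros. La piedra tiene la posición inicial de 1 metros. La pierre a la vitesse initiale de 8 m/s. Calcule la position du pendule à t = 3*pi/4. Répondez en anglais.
We have position x(t) = cos(2·t) + 2. Substituting t = 3*pi/4: x(3*pi/4) = 2.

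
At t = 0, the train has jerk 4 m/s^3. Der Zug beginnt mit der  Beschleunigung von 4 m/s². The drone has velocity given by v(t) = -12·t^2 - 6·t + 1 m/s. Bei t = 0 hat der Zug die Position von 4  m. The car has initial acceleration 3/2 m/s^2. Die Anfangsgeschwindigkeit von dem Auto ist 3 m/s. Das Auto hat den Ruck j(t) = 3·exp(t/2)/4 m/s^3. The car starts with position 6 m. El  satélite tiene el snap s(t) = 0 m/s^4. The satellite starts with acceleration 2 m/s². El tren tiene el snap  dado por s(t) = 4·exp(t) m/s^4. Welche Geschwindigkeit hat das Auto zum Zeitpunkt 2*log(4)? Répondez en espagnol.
Partiendo de la sacudida j(t) = 3·exp(t/2)/4, tomamos 2 antiderivadas. Tomando ∫j(t)dt y aplicando a(0) = 3/2, encontramos a(t) = 3·exp(t/2)/2. La integral de la aceleración es la velocidad. Usando v(0) = 3, obtenemos v(t) = 3·exp(t/2). Usando v(t) = 3·exp(t/2) y sustituyendo t = 2*log(4), encontramos v = 12.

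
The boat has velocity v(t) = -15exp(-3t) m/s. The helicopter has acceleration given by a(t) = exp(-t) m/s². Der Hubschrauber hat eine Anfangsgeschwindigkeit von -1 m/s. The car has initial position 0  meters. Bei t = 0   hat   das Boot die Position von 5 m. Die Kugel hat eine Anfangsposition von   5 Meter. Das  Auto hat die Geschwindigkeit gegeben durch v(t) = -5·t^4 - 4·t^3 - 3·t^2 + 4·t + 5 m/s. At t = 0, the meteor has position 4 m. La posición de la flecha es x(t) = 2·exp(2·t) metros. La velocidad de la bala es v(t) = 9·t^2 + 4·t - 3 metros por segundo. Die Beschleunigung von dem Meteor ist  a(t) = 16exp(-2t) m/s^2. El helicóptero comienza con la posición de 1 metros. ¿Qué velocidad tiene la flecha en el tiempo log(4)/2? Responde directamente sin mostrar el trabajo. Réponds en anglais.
v(log(4)/2) = 16.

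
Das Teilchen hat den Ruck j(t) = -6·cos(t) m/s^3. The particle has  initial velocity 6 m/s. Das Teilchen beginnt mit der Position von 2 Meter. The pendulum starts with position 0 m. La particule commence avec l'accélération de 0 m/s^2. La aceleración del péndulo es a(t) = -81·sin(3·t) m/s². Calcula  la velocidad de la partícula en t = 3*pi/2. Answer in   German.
Um dies zu lösen, müssen wir 2 Stammfunktionen unserer Gleichung für den Ruck j(t) = -6·cos(t) finden. Durch Integration von dem Ruck und Verwendung der Anfangsbedingung a(0) = 0, erhalten wir a(t) = -6·sin(t). Das Integral von der Beschleunigung ist die Geschwindigkeit. Mit v(0) = 6 erhalten wir v(t) = 6·cos(t). Aus der Gleichung für die Geschwindigkeit v(t) = 6·cos(t), setzen wir t = 3*pi/2 ein und erhalten v = 0.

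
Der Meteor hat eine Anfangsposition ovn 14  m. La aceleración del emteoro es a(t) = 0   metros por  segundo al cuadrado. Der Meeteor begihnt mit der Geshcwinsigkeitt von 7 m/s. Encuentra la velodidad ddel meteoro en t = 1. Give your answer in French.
Pour résoudre ceci, nous devons prendre 1 intégrale de notre équation de l'accélération a(t) = 0. En intégrant l'accélération et en utilisant la condition initiale v(0) = 7, nous obtenons v(t) = 7. De l'équation de la vitesse v(t) = 7, nous substituons t = 1 pour obtenir v = 7.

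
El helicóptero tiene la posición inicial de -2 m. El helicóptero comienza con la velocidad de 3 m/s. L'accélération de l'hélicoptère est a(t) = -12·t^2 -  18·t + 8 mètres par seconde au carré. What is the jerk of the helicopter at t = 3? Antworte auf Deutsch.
Um dies zu lösen, müssen wir 1 Ableitung unserer Gleichung für die Beschleunigung a(t) = -12·t^2 - 18·t + 8 nehmen. Die Ableitung von der Beschleunigung ergibt den Ruck: j(t) = -24·t - 18. Mit j(t) = -24·t - 18 und Einsetzen von t = 3, finden wir j = -90.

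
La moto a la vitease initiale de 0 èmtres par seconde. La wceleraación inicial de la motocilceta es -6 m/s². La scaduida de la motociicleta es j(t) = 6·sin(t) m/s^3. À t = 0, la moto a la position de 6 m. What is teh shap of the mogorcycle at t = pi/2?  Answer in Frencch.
En partant du jerk j(t) = 6·sin(t), nous prenons 1 dérivée. En prenant d/dt de j(t), nous trouvons s(t) = 6·cos(t). En utilisant s(t) = 6·cos(t) et en substituant t = pi/2, nous trouvons s = 0.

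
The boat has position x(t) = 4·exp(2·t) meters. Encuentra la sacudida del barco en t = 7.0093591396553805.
Debemos derivar nuestra ecuación de la posición x(t) = 4·exp(2·t) 3 veces. La derivada de la posición da la velocidad: v(t) = 8·exp(2·t). Tomando d/dt de v(t), encontramos a(t) = 16·exp(2·t). Derivando la aceleración, obtenemos la sacudida: j(t) = 32·exp(2·t). Usando j(t) = 32·exp(2·t) y sustituyendo t = 7.0093591396553805, encontramos j = 39210462.9882172.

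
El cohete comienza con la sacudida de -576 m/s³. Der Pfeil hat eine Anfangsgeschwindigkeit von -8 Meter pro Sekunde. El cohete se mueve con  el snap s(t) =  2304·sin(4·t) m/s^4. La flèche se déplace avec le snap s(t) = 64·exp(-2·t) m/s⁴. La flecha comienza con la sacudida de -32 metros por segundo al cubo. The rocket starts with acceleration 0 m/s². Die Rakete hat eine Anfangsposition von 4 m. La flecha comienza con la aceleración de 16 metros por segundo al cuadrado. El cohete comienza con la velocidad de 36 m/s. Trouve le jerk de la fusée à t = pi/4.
Pour résoudre ceci, nous devons prendre 1 primitive de notre équation du snap s(t) = 2304·sin(4·t). En intégrant le snap et en utilisant la condition initiale j(0) = -576, nous obtenons j(t) = -576·cos(4·t). De l'équation du jerk j(t) = -576·cos(4·t), nous substituons t = pi/4 pour obtenir j = 576.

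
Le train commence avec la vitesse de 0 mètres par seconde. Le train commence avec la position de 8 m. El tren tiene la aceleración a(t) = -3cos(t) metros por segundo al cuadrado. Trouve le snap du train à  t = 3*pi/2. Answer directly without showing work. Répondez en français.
s(3*pi/2) = 0.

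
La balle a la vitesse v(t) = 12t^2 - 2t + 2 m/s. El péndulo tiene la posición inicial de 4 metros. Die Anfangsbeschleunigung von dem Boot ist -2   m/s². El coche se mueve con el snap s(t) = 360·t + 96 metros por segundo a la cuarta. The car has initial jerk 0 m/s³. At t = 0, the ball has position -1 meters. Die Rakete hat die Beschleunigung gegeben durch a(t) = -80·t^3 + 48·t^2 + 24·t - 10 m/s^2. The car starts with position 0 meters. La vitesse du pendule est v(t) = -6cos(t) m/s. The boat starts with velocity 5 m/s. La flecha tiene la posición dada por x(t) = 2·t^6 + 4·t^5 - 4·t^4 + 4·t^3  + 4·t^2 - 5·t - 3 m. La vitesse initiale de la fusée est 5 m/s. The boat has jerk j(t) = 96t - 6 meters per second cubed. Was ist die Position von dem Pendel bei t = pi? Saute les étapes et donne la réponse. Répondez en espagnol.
La respuesta es 4.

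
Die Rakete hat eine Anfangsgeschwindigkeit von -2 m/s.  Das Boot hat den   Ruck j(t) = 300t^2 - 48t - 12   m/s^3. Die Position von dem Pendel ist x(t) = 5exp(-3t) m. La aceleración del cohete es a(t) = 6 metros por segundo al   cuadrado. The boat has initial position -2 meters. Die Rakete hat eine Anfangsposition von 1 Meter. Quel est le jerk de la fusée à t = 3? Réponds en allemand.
Ausgehend von der Beschleunigung a(t) = 6, nehmen wir 1 Ableitung. Mit d/dt von a(t) finden wir j(t) = 0. Aus der Gleichung für den Ruck j(t) = 0, setzen wir t = 3 ein und erhalten j = 0.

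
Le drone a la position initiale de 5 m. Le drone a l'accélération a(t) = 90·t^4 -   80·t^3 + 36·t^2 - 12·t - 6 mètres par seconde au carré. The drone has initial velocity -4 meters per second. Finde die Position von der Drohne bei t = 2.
Um dies zu lösen, müssen wir 2 Stammfunktionen unserer Gleichung für die Beschleunigung a(t) = 90·t^4 - 80·t^3 + 36·t^2 - 12·t - 6 finden. Das Integral von der Beschleunigung, mit v(0) = -4, ergibt die Geschwindigkeit: v(t) = 18·t^5 - 20·t^4 + 12·t^3 - 6·t^2 - 6·t - 4. Durch Integration von der Geschwindigkeit und Verwendung der Anfangsbedingung x(0) = 5, erhalten wir x(t) = 3·t^6 - 4·t^5 + 3·t^4 - 2·t^3 - 3·t^2 - 4·t + 5. Aus der Gleichung für die Position x(t) = 3·t^6 - 4·t^5 + 3·t^4 - 2·t^3 - 3·t^2 - 4·t + 5, setzen wir t = 2 ein und erhalten x = 81.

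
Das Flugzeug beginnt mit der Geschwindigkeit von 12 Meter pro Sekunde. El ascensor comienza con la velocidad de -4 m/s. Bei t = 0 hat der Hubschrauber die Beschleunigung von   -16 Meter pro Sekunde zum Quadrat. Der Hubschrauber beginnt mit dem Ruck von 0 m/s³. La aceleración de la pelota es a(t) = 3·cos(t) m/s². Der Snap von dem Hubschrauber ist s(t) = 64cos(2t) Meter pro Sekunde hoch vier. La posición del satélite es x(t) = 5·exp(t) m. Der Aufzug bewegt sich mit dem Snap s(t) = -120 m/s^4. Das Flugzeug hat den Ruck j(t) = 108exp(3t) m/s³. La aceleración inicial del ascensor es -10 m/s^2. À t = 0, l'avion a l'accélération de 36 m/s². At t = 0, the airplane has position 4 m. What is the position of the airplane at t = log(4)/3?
Starting from jerk j(t) = 108·exp(3·t), we take 3 antiderivatives. Taking ∫j(t)dt and applying a(0) = 36, we find a(t) = 36·exp(3·t). Integrating acceleration and using the initial condition v(0) = 12, we get v(t) = 12·exp(3·t). Finding the antiderivative of v(t) and using x(0) = 4: x(t) = 4·exp(3·t). We have position x(t) = 4·exp(3·t). Substituting t = log(4)/3: x(log(4)/3) = 16.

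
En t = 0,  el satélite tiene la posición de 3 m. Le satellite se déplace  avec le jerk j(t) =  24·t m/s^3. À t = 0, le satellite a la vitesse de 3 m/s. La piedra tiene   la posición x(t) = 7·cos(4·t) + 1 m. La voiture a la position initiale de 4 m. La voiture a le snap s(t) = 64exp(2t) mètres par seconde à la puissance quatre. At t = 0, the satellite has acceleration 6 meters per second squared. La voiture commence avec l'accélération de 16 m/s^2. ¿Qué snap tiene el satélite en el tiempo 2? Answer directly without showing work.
La respuesta es 24.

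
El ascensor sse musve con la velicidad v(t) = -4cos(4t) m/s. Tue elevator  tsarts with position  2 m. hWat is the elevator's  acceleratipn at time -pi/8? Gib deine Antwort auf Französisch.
En partant de la vitesse v(t) = -4·cos(4·t), nous prenons 1 dérivée. La dérivée de la vitesse donne l'accélération: a(t) = 16·sin(4·t). Nous avons l'accélération a(t) = 16·sin(4·t). En substituant t = -pi/8: a(-pi/8) = -16.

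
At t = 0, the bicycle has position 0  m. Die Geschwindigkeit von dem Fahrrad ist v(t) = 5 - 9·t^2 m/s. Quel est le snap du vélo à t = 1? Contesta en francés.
Pour résoudre ceci, nous devons prendre 3 dérivées de notre équation de la vitesse v(t) = 5 - 9·t^2. En dérivant la vitesse, nous obtenons l'accélération: a(t) = -18·t. En dérivant l'accélération, nous obtenons le jerk: j(t) = -18. La dérivée du jerk donne le snap: s(t) = 0. De l'équation du snap s(t) = 0, nous substituons t = 1 pour obtenir s = 0.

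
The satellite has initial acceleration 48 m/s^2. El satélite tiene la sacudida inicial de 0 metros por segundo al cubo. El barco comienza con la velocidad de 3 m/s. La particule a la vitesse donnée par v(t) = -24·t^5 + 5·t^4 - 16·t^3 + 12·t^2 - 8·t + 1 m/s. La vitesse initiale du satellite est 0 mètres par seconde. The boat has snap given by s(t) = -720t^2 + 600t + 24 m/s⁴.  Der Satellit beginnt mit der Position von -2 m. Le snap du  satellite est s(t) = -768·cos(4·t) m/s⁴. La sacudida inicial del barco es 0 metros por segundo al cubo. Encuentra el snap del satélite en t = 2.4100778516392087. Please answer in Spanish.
Usando s(t) = -768·cos(4·t) y sustituyendo t = 2.4100778516392087, encontramos s = 750.230358465805.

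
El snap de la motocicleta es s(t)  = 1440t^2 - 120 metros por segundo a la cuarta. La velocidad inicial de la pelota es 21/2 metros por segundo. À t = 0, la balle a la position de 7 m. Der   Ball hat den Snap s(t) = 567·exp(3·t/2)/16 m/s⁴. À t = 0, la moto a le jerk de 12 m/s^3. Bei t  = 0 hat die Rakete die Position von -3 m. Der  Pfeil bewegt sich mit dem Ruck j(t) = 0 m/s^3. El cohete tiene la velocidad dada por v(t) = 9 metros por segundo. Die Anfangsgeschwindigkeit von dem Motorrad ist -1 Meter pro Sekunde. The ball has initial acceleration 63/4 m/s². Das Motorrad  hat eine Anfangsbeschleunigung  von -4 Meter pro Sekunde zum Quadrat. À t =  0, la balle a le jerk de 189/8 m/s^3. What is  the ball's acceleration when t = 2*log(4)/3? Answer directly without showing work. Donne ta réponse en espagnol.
La aceleración en t = 2*log(4)/3 es a = 63.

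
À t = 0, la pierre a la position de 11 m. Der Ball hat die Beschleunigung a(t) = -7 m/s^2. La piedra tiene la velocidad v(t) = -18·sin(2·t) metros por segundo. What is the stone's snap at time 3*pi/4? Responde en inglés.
We must differentiate our velocity equation v(t) = -18·sin(2·t) 3 times. The derivative of velocity gives acceleration: a(t) = -36·cos(2·t). Differentiating acceleration, we get jerk: j(t) = 72·sin(2·t). The derivative of jerk gives snap: s(t) = 144·cos(2·t). Using s(t) = 144·cos(2·t) and substituting t = 3*pi/4, we find s = 0.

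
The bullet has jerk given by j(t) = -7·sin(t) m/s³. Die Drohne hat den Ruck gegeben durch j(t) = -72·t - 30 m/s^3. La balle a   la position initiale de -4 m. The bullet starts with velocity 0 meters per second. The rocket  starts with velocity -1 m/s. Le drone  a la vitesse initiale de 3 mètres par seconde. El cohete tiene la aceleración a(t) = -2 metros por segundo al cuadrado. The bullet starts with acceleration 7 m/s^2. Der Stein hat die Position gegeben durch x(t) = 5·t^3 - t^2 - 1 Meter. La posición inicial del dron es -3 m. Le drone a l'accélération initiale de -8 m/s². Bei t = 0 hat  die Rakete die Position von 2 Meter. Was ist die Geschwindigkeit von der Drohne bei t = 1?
Wir müssen das Integral unserer Gleichung für den Ruck j(t) = -72·t - 30 2-mal finden. Das Integral von dem Ruck ist die Beschleunigung. Mit a(0) = -8 erhalten wir a(t) = -36·t^2 - 30·t - 8. Das Integral von der Beschleunigung ist die Geschwindigkeit. Mit v(0) = 3 erhalten wir v(t) = -12·t^3 - 15·t^2 - 8·t + 3. Mit v(t) = -12·t^3 - 15·t^2 - 8·t + 3 und Einsetzen von t = 1, finden wir v = -32.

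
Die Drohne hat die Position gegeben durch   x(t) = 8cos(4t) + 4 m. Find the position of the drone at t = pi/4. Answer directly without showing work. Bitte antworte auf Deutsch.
Die Antwort ist -4.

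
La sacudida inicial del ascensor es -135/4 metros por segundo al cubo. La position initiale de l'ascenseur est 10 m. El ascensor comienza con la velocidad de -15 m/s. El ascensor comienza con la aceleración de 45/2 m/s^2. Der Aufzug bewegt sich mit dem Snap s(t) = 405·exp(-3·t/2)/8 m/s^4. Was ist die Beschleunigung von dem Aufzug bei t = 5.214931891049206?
Um dies zu lösen, müssen wir 2 Integrale unserer Gleichung für den Snap s(t) = 405·exp(-3·t/2)/8 finden. Die Stammfunktion von dem Snap, mit j(0) = -135/4, ergibt den Ruck: j(t) = -135·exp(-3·t/2)/4. Das Integral von dem Ruck, mit a(0) = 45/2, ergibt die Beschleunigung: a(t) = 45·exp(-3·t/2)/2. Aus der Gleichung für die Beschleunigung a(t) = 45·exp(-3·t/2)/2, setzen wir t = 5.214931891049206 ein und erhalten a = 0.00901484579941406.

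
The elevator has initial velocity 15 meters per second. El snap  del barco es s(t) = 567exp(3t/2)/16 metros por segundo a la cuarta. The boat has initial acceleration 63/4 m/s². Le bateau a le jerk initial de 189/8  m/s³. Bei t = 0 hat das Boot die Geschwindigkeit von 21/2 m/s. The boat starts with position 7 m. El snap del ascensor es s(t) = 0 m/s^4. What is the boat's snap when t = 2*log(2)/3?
Using s(t) = 567·exp(3·t/2)/16 and substituting t = 2*log(2)/3, we find s = 567/8.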